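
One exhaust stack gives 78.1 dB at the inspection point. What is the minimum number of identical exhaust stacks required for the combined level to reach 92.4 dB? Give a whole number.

N identical sources give L₁ + 10·log₁₀ N, so require 10·log₁₀ N ≥ 92.4 − 78.1 = 14.3 dB.
N ≥ 10^(14.3/10) = 26.915, so N = 27.

27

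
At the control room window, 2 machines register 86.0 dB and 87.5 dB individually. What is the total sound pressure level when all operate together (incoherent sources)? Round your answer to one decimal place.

89.8 dB

Incoherent sources combine by intensity addition: L_total = 10·log₁₀(Σ 10^(L_i/10)).
Σ 10^(L/10) = 10^(86.0/10) + 10^(87.5/10) = 9.604e+08.
L_total = 10·log₁₀(9.604e+08) = 89.82 dB.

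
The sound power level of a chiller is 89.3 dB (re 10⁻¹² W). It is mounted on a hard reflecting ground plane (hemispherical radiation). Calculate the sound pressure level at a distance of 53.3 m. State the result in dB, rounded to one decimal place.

46.8 dB

Free-field hemispherical radiation: L_p = L_w − 10·log₁₀(2π·r²), r = 53.3 m.
2π·r² = 1.785e+04 m², 10·log₁₀ of that is 42.516 dB.
L_p = 89.3 − 42.516 = 46.78 dB.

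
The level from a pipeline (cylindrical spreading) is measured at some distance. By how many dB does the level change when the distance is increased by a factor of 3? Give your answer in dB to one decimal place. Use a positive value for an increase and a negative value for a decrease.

Line-source spreading: ΔL = −10·log₁₀(r₂/r₁).
ΔL = −10·log₁₀(3) = -4.77 dB.

-4.8 dB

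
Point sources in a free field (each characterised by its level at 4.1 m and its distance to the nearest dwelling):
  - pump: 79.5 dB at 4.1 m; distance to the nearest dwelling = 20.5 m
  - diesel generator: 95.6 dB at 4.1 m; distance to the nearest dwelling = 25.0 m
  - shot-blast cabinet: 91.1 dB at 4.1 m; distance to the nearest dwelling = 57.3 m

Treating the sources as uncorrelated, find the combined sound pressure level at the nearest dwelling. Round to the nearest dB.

Apply inverse-square spreading to bring every level to the receiver, then sum 10^(L/10).
pump: 79.5 − 20·log₁₀(20.5/4.1) = 79.5 − 13.98 = 65.52 dB.
diesel generator: 95.6 − 20·log₁₀(25.0/4.1) = 95.6 − 15.70 = 79.90 dB.
shot-blast cabinet: 91.1 − 20·log₁₀(57.3/4.1) = 91.1 − 22.91 = 68.19 dB.
Σ 10^(L/10) = 1.078e+08 → L_total = 10·log₁₀(1.078e+08) = 80.33 dB.

80 dB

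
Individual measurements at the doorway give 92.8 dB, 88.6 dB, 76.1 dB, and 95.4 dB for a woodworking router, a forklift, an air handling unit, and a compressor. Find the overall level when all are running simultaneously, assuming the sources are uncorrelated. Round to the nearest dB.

Incoherent sources combine by intensity addition: L_total = 10·log₁₀(Σ 10^(L_i/10)).
Σ 10^(L/10) = 10^(92.8/10) + 10^(88.6/10) + 10^(76.1/10) + 10^(95.4/10) = 6.138e+09.
L_total = 10·log₁₀(6.138e+09) = 97.88 dB.

98 dB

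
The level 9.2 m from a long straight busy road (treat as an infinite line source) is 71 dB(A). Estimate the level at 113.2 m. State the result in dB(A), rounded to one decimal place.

Cylindrical spreading from a line source gives a 10·log₁₀(r₂/r₁) drop.
L₂ = 71 − 10·log₁₀(113.2/9.2) = 71 − 10.901 = 60.10 dB(A).

60.1 dB(A)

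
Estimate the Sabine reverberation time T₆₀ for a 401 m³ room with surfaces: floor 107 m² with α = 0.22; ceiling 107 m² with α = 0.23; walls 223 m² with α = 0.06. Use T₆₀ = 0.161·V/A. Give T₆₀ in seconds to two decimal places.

1.05 s

Summing Sᵢαᵢ: 107·0.22 + 107·0.23 + 223·0.06 = 61.53 m².
T₆₀ = 0.161 × 401 / 61.53 = 1.049 s.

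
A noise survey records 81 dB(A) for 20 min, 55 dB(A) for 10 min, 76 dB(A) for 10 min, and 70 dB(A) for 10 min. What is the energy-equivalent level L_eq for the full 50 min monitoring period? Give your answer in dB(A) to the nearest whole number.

78 dB(A)

L_eq = 10·log₁₀[(1/T)·Σ tᵢ·10^(Lᵢ/10)] with T = 50 min.
Σ tᵢ·10^(Lᵢ/10) = 20·10^(81/10) + 10·10^(55/10) + 10·10^(76/10) + 10·10^(70/10) = 3.019e+09.
L_eq = 10·log₁₀(3.019e+09/50) = 77.81 dB(A).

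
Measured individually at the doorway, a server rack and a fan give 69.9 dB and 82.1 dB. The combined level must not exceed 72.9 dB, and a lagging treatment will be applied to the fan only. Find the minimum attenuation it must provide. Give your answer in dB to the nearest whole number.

12 dB

Everything except the fan sums to 10^(69.9/10) = 9.772e+06 in linear terms, 69.90 dB.
The limit corresponds to 10^(72.9/10) = 1.950e+07; subtracting the fixed part leaves 9.726e+06 for the fan, i.e. 69.88 dB.
Required insertion loss = 82.1 − 69.88 = 12.22 dB.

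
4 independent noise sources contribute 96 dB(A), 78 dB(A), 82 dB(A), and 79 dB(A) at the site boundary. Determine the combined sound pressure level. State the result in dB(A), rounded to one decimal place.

For uncorrelated sources the intensities add, so convert each level to linear form, sum, and take 10·log₁₀ of the total.
Σ 10^(L/10) = 10^(96/10) + 10^(78/10) + 10^(82/10) + 10^(79/10) = 4.282e+09.
L_total = 10·log₁₀(4.282e+09) = 96.32 dB(A).

96.3 dB(A)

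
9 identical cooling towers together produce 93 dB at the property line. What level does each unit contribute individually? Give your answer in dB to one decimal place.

83.5 dB

Dividing the total intensity by 9 lowers the level by 10·log₁₀ 9 = 9.542 dB: L₁ = 93 − 9.542.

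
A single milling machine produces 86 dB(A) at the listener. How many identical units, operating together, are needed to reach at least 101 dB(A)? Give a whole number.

The shortfall is 101 − 86 = 15.0 dB, and N units add 10·log₁₀ N, so need 10·log₁₀ N ≥ 15.0.
N ≥ 10^(15.0/10) = 31.623, so N = 32.

32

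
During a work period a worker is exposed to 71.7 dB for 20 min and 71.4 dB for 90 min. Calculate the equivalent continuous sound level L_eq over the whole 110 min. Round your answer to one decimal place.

71.5 dB

L_eq = 10·log₁₀[(1/T)·Σ tᵢ·10^(Lᵢ/10)] with T = 110 min.
Σ tᵢ·10^(Lᵢ/10) = 20·10^(71.7/10) + 90·10^(71.4/10) = 1.538e+09.
L_eq = 10·log₁₀(1.538e+09/110) = 71.46 dB.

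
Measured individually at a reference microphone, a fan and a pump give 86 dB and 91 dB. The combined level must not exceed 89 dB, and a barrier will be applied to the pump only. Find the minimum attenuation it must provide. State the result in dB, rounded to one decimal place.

5.0 dB

The untreated sources together contribute 10^(86/10) = 3.981e+08, i.e. 86.00 dB.
The limit corresponds to 10^(89/10) = 7.943e+08; subtracting the fixed part leaves 3.962e+08 for the pump, i.e. 85.98 dB.
Required insertion loss = 91 − 85.98 = 5.02 dB.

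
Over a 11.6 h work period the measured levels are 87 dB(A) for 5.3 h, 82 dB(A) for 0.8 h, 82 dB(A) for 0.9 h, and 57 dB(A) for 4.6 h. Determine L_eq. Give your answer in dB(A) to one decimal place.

Weight each interval's intensity by its duration and average over T = 11.6 h:
Σ tᵢ·10^(Lᵢ/10) = 5.3·10^(87/10) + 0.8·10^(82/10) + 0.9·10^(82/10) + 4.6·10^(57/10) = 2.928e+09.
L_eq = 10·log₁₀(2.928e+09/11.6) = 84.02 dB(A).

84.0 dB(A)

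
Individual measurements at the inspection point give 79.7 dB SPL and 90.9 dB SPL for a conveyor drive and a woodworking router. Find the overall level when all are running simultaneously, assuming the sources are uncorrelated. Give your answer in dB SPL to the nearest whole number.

Incoherent sources combine by intensity addition: L_total = 10·log₁₀(Σ 10^(L_i/10)).
Σ 10^(L/10) = 10^(79.7/10) + 10^(90.9/10) = 1.324e+09.
L_total = 10·log₁₀(1.324e+09) = 91.22 dB SPL.

91 dB SPL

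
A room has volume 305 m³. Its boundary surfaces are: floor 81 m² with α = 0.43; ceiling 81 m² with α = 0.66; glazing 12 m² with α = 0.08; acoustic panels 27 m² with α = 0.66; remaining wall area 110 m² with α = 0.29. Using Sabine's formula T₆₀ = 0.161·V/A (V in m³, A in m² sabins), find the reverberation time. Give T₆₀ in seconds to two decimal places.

0.35 s

A = Σ Sᵢαᵢ = 81·0.43 + 81·0.66 + 12·0.08 + 27·0.66 + 110·0.29 = 138.97 m².
T₆₀ = 0.161 × 305 / 138.97 = 0.353 s.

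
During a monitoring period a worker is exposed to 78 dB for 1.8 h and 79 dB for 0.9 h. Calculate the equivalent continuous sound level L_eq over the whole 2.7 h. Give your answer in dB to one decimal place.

78.4 dB

Weight each interval's intensity by its duration and average over T = 2.7 h:
Σ tᵢ·10^(Lᵢ/10) = 1.8·10^(78/10) + 0.9·10^(79/10) = 1.851e+08.
L_eq = 10·log₁₀(1.851e+08/2.7) = 78.36 dB.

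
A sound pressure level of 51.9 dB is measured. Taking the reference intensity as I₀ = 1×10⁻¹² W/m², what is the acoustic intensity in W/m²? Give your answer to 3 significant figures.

I/I₀ = 10^(51.9/10) = 1.549e+05, so I = 1.549e+05 × 10⁻¹² W/m².

1.55e-07 W/m²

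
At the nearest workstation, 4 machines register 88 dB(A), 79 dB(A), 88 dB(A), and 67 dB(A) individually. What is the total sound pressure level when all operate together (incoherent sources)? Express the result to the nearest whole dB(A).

Incoherent sources combine by intensity addition: L_total = 10·log₁₀(Σ 10^(L_i/10)).
Σ 10^(L/10) = 10^(88/10) + 10^(79/10) + 10^(88/10) + 10^(67/10) = 1.346e+09.
L_total = 10·log₁₀(1.346e+09) = 91.29 dB(A).

91 dB(A)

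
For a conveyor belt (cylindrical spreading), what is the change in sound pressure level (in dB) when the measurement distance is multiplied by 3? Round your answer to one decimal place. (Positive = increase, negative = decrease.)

With cylindrical spreading the level changes by −10·log₁₀(r₂/r₁).
ΔL = −10·log₁₀(3) = -4.77 dB.

-4.8 dB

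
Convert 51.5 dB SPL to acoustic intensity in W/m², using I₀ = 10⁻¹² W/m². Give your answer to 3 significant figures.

L = 10·log₁₀(I/I₀) ⇒ I = I₀·10^(L/10) = 10⁻¹² × 10^5.15.

1.41e-07 W/m²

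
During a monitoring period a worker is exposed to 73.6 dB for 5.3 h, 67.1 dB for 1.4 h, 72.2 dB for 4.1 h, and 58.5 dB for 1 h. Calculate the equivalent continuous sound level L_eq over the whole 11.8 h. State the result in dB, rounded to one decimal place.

72.2 dB

L_eq = 10·log₁₀[(1/T)·Σ tᵢ·10^(Lᵢ/10)] with T = 11.8 h.
Σ tᵢ·10^(Lᵢ/10) = 5.3·10^(73.6/10) + 1.4·10^(67.1/10) + 4.1·10^(72.2/10) + 1·10^(58.5/10) = 1.973e+08.
L_eq = 10·log₁₀(1.973e+08/11.8) = 72.23 dB.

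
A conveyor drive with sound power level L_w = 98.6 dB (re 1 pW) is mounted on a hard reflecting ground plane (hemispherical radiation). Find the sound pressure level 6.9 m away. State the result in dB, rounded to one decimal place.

Free-field hemispherical radiation: L_p = L_w − 10·log₁₀(2π·r²), r = 6.9 m.
2π·r² = 299.1 m², 10·log₁₀ of that is 24.759 dB.
L_p = 98.6 − 24.759 = 73.84 dB.

73.8 dB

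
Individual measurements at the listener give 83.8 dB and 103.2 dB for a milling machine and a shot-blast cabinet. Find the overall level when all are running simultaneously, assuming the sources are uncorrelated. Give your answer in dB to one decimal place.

103.2 dB

Incoherent sources combine by intensity addition: L_total = 10·log₁₀(Σ 10^(L_i/10)).
Σ 10^(L/10) = 10^(83.8/10) + 10^(103.2/10) = 2.113e+10.
L_total = 10·log₁₀(2.113e+10) = 103.25 dB.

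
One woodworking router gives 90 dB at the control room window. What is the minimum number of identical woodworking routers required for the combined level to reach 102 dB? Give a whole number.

16

The shortfall is 102 − 90 = 12.0 dB, and N units add 10·log₁₀ N, so need 10·log₁₀ N ≥ 12.0.
N ≥ 10^(12.0/10) = 15.849, so N = 16.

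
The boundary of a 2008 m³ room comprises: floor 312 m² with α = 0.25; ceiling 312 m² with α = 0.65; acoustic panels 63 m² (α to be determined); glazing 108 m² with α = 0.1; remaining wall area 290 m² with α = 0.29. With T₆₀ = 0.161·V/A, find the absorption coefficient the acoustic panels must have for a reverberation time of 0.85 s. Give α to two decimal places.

0.07

From T₆₀ = 0.161·V/A, the target T₆₀ = 0.85 s needs A = 0.161·2008/0.85 = 380.34 m².
Absorption from the other surfaces = 312·0.25 + 312·0.65 + 108·0.1 + 290·0.29 = 375.70 m², so the acoustic panels must supply 4.64 m² over 63 m².
α = 4.64/63 = 0.074.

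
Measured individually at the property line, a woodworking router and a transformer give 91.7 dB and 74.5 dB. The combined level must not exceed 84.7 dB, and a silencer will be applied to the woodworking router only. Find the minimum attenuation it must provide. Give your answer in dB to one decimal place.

Everything except the woodworking router sums to 10^(74.5/10) = 2.818e+07 in linear terms, 74.50 dB.
To meet 84.7 dB overall, the treated woodworking router may contribute at most 10^(84.7/10) − 2.818e+07 = 2.669e+08, i.e. 84.26 dB.
Required insertion loss = 91.7 − 84.26 = 7.44 dB.

7.4 dB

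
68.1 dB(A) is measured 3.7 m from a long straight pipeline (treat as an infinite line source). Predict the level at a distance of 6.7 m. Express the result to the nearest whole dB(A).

Cylindrical spreading from a line source gives a 10·log₁₀(r₂/r₁) drop.
L₂ = 68.1 − 10·log₁₀(6.7/3.7) = 68.1 − 2.579 = 65.52 dB(A).

66 dB(A)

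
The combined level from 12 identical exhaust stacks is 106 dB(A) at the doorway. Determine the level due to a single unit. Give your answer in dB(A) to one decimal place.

95.2 dB(A)

12 equal contributions raise the level by 10·log₁₀ 12 = 10.792 dB, so each unit alone gives 106 − 10.792.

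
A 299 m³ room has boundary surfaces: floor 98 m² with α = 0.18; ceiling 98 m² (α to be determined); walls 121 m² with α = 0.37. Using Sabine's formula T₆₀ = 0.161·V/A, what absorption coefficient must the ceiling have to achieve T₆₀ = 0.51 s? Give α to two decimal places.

Required total absorption A = 0.161·299/0.51 = 94.39 m².
Absorption from the other surfaces = 98·0.18 + 121·0.37 = 62.41 m², so the ceiling must supply 31.98 m² over 98 m².
α = 31.98/98 = 0.326.

0.33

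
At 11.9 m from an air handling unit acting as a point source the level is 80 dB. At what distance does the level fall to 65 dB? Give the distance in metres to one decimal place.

66.9 m

For a point source L₁ − L₂ = 20·log₁₀(r₂/r₁), so r₂ = r₁·10^((L₁−L₂)/20).
r₂ = 11.9·10^((80−65)/20) = 11.9·10^(15.0/20) = 66.92 m.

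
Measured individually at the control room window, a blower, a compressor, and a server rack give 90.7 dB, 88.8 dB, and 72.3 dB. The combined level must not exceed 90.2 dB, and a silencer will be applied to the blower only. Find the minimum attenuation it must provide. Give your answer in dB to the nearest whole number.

Fixed contribution from the other sources: Σ 10^(L/10) = 10^(88.8/10) + 10^(72.3/10) = 7.756e+08 (88.90 dB).
To meet 90.2 dB overall, the treated blower may contribute at most 10^(90.2/10) − 7.756e+08 = 2.716e+08, i.e. 84.34 dB.
So the blower must be reduced from 90.7 to 84.34 dB: IL = 6.36 dB.

6 dB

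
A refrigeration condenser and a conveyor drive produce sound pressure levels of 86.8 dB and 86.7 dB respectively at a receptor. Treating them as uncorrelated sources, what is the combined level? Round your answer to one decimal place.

89.8 dB

Incoherent sources combine by intensity addition: L_total = 10·log₁₀(Σ 10^(L_i/10)).
Σ 10^(L/10) = 10^(86.8/10) + 10^(86.7/10) = 9.464e+08.
L_total = 10·log₁₀(9.464e+08) = 89.76 dB.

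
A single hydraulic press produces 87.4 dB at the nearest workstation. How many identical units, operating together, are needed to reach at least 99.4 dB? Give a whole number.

N identical sources give L₁ + 10·log₁₀ N, so require 10·log₁₀ N ≥ 99.4 − 87.4 = 12.0 dB.
N ≥ 10^(12.0/10) = 15.849, so N = 16.

16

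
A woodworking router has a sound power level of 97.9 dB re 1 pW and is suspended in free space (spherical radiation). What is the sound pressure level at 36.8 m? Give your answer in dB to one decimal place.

L_p = L_w − 10·log₁₀(4π·r²) with r = 36.8 m.
4π·r² = 1.702e+04 m², 10·log₁₀ of that is 42.309 dB.
L_p = 97.9 − 42.309 = 55.59 dB.

55.6 dB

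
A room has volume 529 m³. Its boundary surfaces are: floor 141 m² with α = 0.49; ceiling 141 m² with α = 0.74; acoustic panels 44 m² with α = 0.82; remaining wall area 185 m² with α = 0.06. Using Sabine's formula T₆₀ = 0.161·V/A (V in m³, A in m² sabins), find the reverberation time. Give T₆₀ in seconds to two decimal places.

0.39 s

A = Σ Sᵢαᵢ = 141·0.49 + 141·0.74 + 44·0.82 + 185·0.06 = 220.61 m².
T₆₀ = 0.161·V/A = 0.161·529/220.61 = 0.386 s.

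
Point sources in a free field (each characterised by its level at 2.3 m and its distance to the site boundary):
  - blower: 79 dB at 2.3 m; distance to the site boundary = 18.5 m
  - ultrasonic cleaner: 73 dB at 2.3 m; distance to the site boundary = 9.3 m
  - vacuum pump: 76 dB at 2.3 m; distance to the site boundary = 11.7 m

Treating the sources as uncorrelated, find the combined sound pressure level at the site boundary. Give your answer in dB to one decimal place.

66.0 dB

First find each source's level at the receiver (point-source: −20·log₁₀(r/r_ref)), then combine on an intensity basis.
blower: 79 − 20·log₁₀(18.5/2.3) = 79 − 18.11 = 60.89 dB.
ultrasonic cleaner: 73 − 20·log₁₀(9.3/2.3) = 73 − 12.14 = 60.86 dB.
vacuum pump: 76 − 20·log₁₀(11.7/2.3) = 76 − 14.13 = 61.87 dB.
Σ 10^(L/10) = 3.987e+06 → L_total = 10·log₁₀(3.987e+06) = 66.01 dB.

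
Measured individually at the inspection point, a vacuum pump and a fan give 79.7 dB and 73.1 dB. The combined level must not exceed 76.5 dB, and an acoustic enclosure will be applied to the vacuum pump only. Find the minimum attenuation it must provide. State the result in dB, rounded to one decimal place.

The untreated sources together contribute 10^(73.1/10) = 2.042e+07, i.e. 73.10 dB.
The limit corresponds to 10^(76.5/10) = 4.467e+07; subtracting the fixed part leaves 2.425e+07 for the vacuum pump, i.e. 73.85 dB.
So the vacuum pump must be reduced from 79.7 to 73.85 dB: IL = 5.85 dB.

5.9 dB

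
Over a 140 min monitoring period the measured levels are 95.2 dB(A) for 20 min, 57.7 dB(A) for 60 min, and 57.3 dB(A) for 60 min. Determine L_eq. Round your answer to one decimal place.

Weight each interval's intensity by its duration and average over T = 140 min:
Σ tᵢ·10^(Lᵢ/10) = 20·10^(95.2/10) + 60·10^(57.7/10) + 60·10^(57.3/10) = 6.629e+10.
L_eq = 10·log₁₀(6.629e+10/140) = 86.75 dB(A).

86.8 dB(A)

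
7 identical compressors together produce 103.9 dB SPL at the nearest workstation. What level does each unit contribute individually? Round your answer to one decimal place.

95.4 dB SPL

For N identical incoherent sources L_total = L₁ + 10·log₁₀ N, so L₁ = 103.9 − 10·log₁₀(7) = 103.9 − 8.451.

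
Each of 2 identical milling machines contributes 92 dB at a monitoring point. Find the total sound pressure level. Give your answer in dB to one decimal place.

95.0 dB

With 2 equal, uncorrelated contributions the intensity is 2× that of one unit, giving a rise of 10·log₁₀ 2.
L_total = 92 + 10·log₁₀(2) = 92 + 3.010 = 95.01 dB.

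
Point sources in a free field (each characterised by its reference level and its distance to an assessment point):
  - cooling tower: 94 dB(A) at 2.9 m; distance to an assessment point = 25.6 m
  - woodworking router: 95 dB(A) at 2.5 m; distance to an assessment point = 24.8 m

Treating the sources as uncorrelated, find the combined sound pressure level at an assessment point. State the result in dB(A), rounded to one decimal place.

78.1 dB(A)

Propagate each source to the receiver with L = L_ref − 20·log₁₀(r/r_ref), then add intensities.
cooling tower: 94 − 20·log₁₀(25.6/2.9) = 94 − 18.92 = 75.08 dB(A).
woodworking router: 95 − 20·log₁₀(24.8/2.5) = 95 − 19.93 = 75.07 dB(A).
Σ 10^(L/10) = 6.437e+07 → L_total = 10·log₁₀(6.437e+07) = 78.09 dB(A).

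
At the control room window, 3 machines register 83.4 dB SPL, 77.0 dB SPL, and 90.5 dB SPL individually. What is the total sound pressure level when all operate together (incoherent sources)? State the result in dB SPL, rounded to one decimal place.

Incoherent sources combine by intensity addition: L_total = 10·log₁₀(Σ 10^(L_i/10)).
Σ 10^(L/10) = 10^(83.4/10) + 10^(77.0/10) + 10^(90.5/10) = 1.391e+09.
L_total = 10·log₁₀(1.391e+09) = 91.43 dB SPL.

91.4 dB SPL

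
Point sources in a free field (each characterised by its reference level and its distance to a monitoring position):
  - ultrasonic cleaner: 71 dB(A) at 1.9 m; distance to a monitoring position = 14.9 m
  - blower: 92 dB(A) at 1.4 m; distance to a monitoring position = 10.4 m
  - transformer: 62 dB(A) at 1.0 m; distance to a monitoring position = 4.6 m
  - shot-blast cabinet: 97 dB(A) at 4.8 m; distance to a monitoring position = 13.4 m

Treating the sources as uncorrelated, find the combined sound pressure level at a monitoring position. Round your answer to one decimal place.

88.3 dB(A)

Propagate each source to the receiver with L = L_ref − 20·log₁₀(r/r_ref), then add intensities.
ultrasonic cleaner: 71 − 20·log₁₀(14.9/1.9) = 71 − 17.89 = 53.11 dB(A).
blower: 92 − 20·log₁₀(10.4/1.4) = 92 − 17.42 = 74.58 dB(A).
transformer: 62 − 20·log₁₀(4.6/1.0) = 62 − 13.26 = 48.74 dB(A).
shot-blast cabinet: 97 − 20·log₁₀(13.4/4.8) = 97 − 8.92 = 88.08 dB(A).
Σ 10^(L/10) = 6.721e+08 → L_total = 10·log₁₀(6.721e+08) = 88.27 dB(A).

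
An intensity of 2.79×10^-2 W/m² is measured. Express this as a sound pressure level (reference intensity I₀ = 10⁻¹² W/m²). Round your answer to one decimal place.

L = 10·log₁₀(I/I₀) = 10·log₁₀(2.79×10^-2/10⁻¹²) = 10·log₁₀(2.79×10^10).
L = 10·(0.4456 + 10) = 104.46 dB.

104.5 dB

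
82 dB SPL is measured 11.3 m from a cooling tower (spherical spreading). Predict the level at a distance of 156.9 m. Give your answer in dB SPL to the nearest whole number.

59 dB SPL

For a point source, L₂ = L₁ − 20·log₁₀(r₂/r₁).
L₂ = 82 − 20·log₁₀(156.9/11.3) = 82 − 22.851 = 59.15 dB SPL.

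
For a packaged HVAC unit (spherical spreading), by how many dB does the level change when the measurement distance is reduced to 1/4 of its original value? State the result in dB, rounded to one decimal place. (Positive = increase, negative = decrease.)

+12.0 dB

With spherical spreading the level changes by −20·log₁₀(r₂/r₁).
ΔL = −20·log₁₀(0.25) = +12.04 dB.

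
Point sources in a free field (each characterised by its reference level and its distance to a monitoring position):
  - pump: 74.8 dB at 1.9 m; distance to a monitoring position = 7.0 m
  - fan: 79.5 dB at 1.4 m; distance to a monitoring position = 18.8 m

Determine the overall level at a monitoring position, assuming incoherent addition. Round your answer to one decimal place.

Apply inverse-square spreading to bring every level to the receiver, then sum 10^(L/10).
pump: 74.8 − 20·log₁₀(7.0/1.9) = 74.8 − 11.33 = 63.47 dB.
fan: 79.5 − 20·log₁₀(18.8/1.4) = 79.5 − 22.56 = 56.94 dB.
Σ 10^(L/10) = 2.719e+06 → L_total = 10·log₁₀(2.719e+06) = 64.34 dB.

64.3 dB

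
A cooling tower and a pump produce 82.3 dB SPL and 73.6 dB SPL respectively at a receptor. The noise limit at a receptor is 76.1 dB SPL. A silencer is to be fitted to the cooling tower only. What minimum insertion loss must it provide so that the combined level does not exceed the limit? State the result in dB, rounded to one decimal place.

Fixed contribution from the other source: Σ 10^(L/10) = 10^(73.6/10) = 2.291e+07 (73.60 dB SPL).
The limit corresponds to 10^(76.1/10) = 4.074e+07; subtracting the fixed part leaves 1.783e+07 for the cooling tower, i.e. 72.51 dB SPL.
So the cooling tower must be reduced from 82.3 to 72.51 dB SPL: IL = 9.79 dB.

9.8 dB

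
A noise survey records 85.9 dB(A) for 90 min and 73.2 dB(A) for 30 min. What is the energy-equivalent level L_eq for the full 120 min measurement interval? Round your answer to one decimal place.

84.7 dB(A)

Weight each interval's intensity by its duration and average over T = 120 min:
Σ tᵢ·10^(Lᵢ/10) = 90·10^(85.9/10) + 30·10^(73.2/10) = 3.564e+10.
L_eq = 10·log₁₀(3.564e+10/120) = 84.73 dB(A).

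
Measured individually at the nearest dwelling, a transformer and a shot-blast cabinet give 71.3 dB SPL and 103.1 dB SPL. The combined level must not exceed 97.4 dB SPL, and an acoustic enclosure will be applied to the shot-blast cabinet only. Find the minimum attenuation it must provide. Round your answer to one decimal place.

The untreated sources together contribute 10^(71.3/10) = 1.349e+07, i.e. 71.30 dB SPL.
To meet 97.4 dB SPL overall, the treated shot-blast cabinet may contribute at most 10^(97.4/10) − 1.349e+07 = 5.482e+09, i.e. 97.39 dB SPL.
So the shot-blast cabinet must be reduced from 103.1 to 97.39 dB SPL: IL = 5.71 dB.

5.7 dB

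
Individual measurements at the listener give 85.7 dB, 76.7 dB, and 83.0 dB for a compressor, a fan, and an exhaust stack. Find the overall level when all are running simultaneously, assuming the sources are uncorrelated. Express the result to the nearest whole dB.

For uncorrelated sources the intensities add, so convert each level to linear form, sum, and take 10·log₁₀ of the total.
Σ 10^(L/10) = 10^(85.7/10) + 10^(76.7/10) + 10^(83.0/10) = 6.178e+08.
L_total = 10·log₁₀(6.178e+08) = 87.91 dB.

88 dB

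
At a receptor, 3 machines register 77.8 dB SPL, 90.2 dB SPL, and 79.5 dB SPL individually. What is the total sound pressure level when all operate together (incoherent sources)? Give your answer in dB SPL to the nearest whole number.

Incoherent sources combine by intensity addition: L_total = 10·log₁₀(Σ 10^(L_i/10)).
Σ 10^(L/10) = 10^(77.8/10) + 10^(90.2/10) + 10^(79.5/10) = 1.197e+09.
L_total = 10·log₁₀(1.197e+09) = 90.78 dB SPL.

91 dB SPL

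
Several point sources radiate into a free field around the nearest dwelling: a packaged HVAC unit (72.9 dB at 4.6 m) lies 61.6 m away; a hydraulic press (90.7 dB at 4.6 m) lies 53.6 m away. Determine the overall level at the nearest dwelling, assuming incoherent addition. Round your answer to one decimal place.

69.4 dB

Propagate each source to the receiver with L = L_ref − 20·log₁₀(r/r_ref), then add intensities.
packaged HVAC unit: 72.9 − 20·log₁₀(61.6/4.6) = 72.9 − 22.54 = 50.36 dB.
hydraulic press: 90.7 − 20·log₁₀(53.6/4.6) = 90.7 − 21.33 = 69.37 dB.
Σ 10^(L/10) = 8.762e+06 → L_total = 10·log₁₀(8.762e+06) = 69.43 dB.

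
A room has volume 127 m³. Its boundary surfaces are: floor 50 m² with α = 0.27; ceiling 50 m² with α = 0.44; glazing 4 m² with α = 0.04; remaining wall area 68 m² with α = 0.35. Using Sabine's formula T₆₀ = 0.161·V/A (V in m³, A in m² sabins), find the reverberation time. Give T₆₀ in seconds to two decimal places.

Total absorption A = 50·0.27 + 50·0.44 + 4·0.04 + 68·0.35 = 59.46 m² sabins.
T₆₀ = 0.161·V/A = 0.161·127/59.46 = 0.344 s.

0.34 s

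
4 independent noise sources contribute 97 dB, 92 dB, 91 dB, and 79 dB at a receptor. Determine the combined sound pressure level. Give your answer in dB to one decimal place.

Incoherent sources combine by intensity addition: L_total = 10·log₁₀(Σ 10^(L_i/10)).
Σ 10^(L/10) = 10^(97/10) + 10^(92/10) + 10^(91/10) + 10^(79/10) = 7.935e+09.
L_total = 10·log₁₀(7.935e+09) = 99.00 dB.

99.0 dB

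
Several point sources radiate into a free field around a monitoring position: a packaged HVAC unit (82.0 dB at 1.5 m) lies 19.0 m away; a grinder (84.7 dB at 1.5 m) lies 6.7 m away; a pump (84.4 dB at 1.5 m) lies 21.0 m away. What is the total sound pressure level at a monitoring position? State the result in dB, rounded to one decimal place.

72.4 dB

First find each source's level at the receiver (point-source: −20·log₁₀(r/r_ref)), then combine on an intensity basis.
packaged HVAC unit: 82.0 − 20·log₁₀(19.0/1.5) = 82.0 − 22.05 = 59.95 dB.
grinder: 84.7 − 20·log₁₀(6.7/1.5) = 84.7 − 13.00 = 71.70 dB.
pump: 84.4 − 20·log₁₀(21.0/1.5) = 84.4 − 22.92 = 61.48 dB.
Σ 10^(L/10) = 1.719e+07 → L_total = 10·log₁₀(1.719e+07) = 72.35 dB.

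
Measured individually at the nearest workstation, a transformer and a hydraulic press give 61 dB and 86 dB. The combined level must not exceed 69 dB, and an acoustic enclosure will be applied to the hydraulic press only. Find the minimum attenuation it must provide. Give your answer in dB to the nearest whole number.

The untreated sources together contribute 10^(61/10) = 1.259e+06, i.e. 61.00 dB.
The limit corresponds to 10^(69/10) = 7.943e+06; subtracting the fixed part leaves 6.684e+06 for the hydraulic press, i.e. 68.25 dB.
Required insertion loss = 86 − 68.25 = 17.75 dB.

18 dB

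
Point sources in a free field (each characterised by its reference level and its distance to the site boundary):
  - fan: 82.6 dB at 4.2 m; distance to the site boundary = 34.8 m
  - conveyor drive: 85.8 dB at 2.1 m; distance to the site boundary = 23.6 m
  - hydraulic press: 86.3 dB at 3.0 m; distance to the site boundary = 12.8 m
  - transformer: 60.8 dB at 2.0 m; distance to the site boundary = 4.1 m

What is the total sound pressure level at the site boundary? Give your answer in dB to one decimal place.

Apply inverse-square spreading to bring every level to the receiver, then sum 10^(L/10).
fan: 82.6 − 20·log₁₀(34.8/4.2) = 82.6 − 18.37 = 64.23 dB.
conveyor drive: 85.8 − 20·log₁₀(23.6/2.1) = 85.8 − 21.01 = 64.79 dB.
hydraulic press: 86.3 − 20·log₁₀(12.8/3.0) = 86.3 − 12.60 = 73.70 dB.
transformer: 60.8 − 20·log₁₀(4.1/2.0) = 60.8 − 6.24 = 54.56 dB.
Σ 10^(L/10) = 2.938e+07 → L_total = 10·log₁₀(2.938e+07) = 74.68 dB.

74.7 dB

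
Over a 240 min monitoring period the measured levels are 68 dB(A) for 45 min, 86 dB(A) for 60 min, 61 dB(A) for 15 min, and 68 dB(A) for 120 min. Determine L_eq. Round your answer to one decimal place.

The energy average is taken in the linear domain: L_eq = 10·log₁₀[(Σ tᵢ·10^(Lᵢ/10))/T], T = 240 min.
Σ tᵢ·10^(Lᵢ/10) = 45·10^(68/10) + 60·10^(86/10) + 15·10^(61/10) + 120·10^(68/10) = 2.495e+10.
L_eq = 10·log₁₀(2.495e+10/240) = 80.17 dB(A).

80.2 dB(A)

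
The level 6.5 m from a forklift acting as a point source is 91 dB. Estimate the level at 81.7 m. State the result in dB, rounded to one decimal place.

69.0 dB

Spherical spreading from a point source gives a 20·log₁₀(r₂/r₁) drop.
L₂ = 91 − 20·log₁₀(81.7/6.5) = 91 − 21.986 = 69.01 dB.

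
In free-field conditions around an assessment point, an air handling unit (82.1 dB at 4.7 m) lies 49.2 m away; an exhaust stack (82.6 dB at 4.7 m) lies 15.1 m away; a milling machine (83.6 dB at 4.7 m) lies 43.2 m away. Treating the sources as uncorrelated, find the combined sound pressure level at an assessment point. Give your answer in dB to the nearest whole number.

Apply inverse-square spreading to bring every level to the receiver, then sum 10^(L/10).
air handling unit: 82.1 − 20·log₁₀(49.2/4.7) = 82.1 − 20.40 = 61.70 dB.
exhaust stack: 82.6 − 20·log₁₀(15.1/4.7) = 82.6 − 10.14 = 72.46 dB.
milling machine: 83.6 − 20·log₁₀(43.2/4.7) = 83.6 − 19.27 = 64.33 dB.
Σ 10^(L/10) = 2.182e+07 → L_total = 10·log₁₀(2.182e+07) = 73.39 dB.

73 dB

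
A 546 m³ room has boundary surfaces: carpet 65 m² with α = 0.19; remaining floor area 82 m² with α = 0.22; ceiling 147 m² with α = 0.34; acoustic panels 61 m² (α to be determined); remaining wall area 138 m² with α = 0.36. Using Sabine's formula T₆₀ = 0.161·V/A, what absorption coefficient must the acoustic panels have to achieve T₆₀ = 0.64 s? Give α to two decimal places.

0.12

A = 0.161·V/T₆₀ = 0.161·546/0.64 = 137.35 m² sabins.
Absorption from the other surfaces = 65·0.19 + 82·0.22 + 147·0.34 + 138·0.36 = 130.05 m², so the acoustic panels must supply 7.30 m² over 61 m².
α = 7.30/61 = 0.120.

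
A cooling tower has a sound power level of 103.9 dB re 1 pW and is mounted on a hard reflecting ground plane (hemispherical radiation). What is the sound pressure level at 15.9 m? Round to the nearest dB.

72 dB

L_p = L_w − 10·log₁₀(2π·r²) with r = 15.9 m.
2π·r² = 1588 m², 10·log₁₀ of that is 32.010 dB.
L_p = 103.9 − 32.010 = 71.89 dB.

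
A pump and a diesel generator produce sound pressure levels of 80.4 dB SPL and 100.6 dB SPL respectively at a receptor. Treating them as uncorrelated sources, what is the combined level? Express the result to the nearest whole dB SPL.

Incoherent sources combine by intensity addition: L_total = 10·log₁₀(Σ 10^(L_i/10)).
Σ 10^(L/10) = 10^(80.4/10) + 10^(100.6/10) = 1.159e+10.
L_total = 10·log₁₀(1.159e+10) = 100.64 dB SPL.

101 dB SPL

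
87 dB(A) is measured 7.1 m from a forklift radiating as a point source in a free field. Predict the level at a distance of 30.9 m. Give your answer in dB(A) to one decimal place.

74.2 dB(A)

For a point source, L₂ = L₁ − 20·log₁₀(r₂/r₁).
L₂ = 87 − 20·log₁₀(30.9/7.1) = 87 − 12.774 = 74.23 dB(A).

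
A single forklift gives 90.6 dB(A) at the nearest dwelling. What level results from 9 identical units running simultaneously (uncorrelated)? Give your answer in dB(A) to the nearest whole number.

100 dB(A)

With 9 equal, uncorrelated contributions the intensity is 9× that of one unit, giving a rise of 10·log₁₀ 9.
L_total = 90.6 + 10·log₁₀(9) = 90.6 + 9.542 = 100.14 dB(A).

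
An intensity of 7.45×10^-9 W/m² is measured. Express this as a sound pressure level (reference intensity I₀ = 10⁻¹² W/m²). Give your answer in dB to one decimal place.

38.7 dB

I/I₀ = 7.45×10^-9/10⁻¹² = 7.45×10^3, and L = 10·log₁₀(I/I₀).
L = 10·(0.8722 + 3) = 38.72 dB.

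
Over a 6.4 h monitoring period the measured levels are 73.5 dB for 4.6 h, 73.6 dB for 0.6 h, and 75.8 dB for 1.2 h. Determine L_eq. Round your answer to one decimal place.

L_eq = 10·log₁₀[(1/T)·Σ tᵢ·10^(Lᵢ/10)] with T = 6.4 h.
Σ tᵢ·10^(Lᵢ/10) = 4.6·10^(73.5/10) + 0.6·10^(73.6/10) + 1.2·10^(75.8/10) = 1.623e+08.
L_eq = 10·log₁₀(1.623e+08/6.4) = 74.04 dB.

74.0 dB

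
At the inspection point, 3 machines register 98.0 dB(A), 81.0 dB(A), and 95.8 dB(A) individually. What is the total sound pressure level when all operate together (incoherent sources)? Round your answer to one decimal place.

100.1 dB(A)

Incoherent sources combine by intensity addition: L_total = 10·log₁₀(Σ 10^(L_i/10)).
Σ 10^(L/10) = 10^(98.0/10) + 10^(81.0/10) + 10^(95.8/10) = 1.024e+10.
L_total = 10·log₁₀(1.024e+10) = 100.10 dB(A).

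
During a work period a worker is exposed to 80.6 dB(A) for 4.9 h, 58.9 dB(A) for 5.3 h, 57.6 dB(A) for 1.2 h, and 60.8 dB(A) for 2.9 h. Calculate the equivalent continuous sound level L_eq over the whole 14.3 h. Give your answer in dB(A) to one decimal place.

76.0 dB(A)

The energy average is taken in the linear domain: L_eq = 10·log₁₀[(Σ tᵢ·10^(Lᵢ/10))/T], T = 14.3 h.
Σ tᵢ·10^(Lᵢ/10) = 4.9·10^(80.6/10) + 5.3·10^(58.9/10) + 1.2·10^(57.6/10) + 2.9·10^(60.8/10) = 5.709e+08.
L_eq = 10·log₁₀(5.709e+08/14.3) = 76.01 dB(A).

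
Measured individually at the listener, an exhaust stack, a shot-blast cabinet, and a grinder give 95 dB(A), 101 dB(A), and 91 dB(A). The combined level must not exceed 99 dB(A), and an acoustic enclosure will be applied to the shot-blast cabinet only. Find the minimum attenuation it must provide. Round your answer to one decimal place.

5.5 dB

The untreated sources together contribute 10^(95/10) + 10^(91/10) = 4.421e+09, i.e. 96.46 dB(A).
To meet 99 dB(A) overall, the treated shot-blast cabinet may contribute at most 10^(99/10) − 4.421e+09 = 3.522e+09, i.e. 95.47 dB(A).
So the shot-blast cabinet must be reduced from 101 to 95.47 dB(A): IL = 5.53 dB.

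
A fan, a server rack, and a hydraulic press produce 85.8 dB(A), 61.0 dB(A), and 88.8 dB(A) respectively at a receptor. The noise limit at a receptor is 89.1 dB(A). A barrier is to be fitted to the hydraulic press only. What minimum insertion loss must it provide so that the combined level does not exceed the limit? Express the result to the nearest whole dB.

2 dB

Everything except the hydraulic press sums to 10^(85.8/10) + 10^(61.0/10) = 3.814e+08 in linear terms, 85.81 dB(A).
To meet 89.1 dB(A) overall, the treated hydraulic press may contribute at most 10^(89.1/10) − 3.814e+08 = 4.314e+08, i.e. 86.35 dB(A).
So the hydraulic press must be reduced from 88.8 to 86.35 dB(A): IL = 2.45 dB.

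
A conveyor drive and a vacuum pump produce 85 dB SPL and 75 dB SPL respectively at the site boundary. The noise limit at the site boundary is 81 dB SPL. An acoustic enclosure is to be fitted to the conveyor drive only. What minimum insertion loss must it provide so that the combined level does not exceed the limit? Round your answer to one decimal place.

Everything except the conveyor drive sums to 10^(75/10) = 3.162e+07 in linear terms, 75.00 dB SPL.
The limit corresponds to 10^(81/10) = 1.259e+08; subtracting the fixed part leaves 9.427e+07 for the conveyor drive, i.e. 79.74 dB SPL.
So the conveyor drive must be reduced from 85 to 79.74 dB SPL: IL = 5.26 dB.

5.3 dB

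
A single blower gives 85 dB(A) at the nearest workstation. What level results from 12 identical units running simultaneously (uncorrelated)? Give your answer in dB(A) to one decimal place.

With 12 equal, uncorrelated contributions the intensity is 12× that of one unit, giving a rise of 10·log₁₀ 12.
L_total = 85 + 10·log₁₀(12) = 85 + 10.792 = 95.79 dB(A).

95.8 dB(A)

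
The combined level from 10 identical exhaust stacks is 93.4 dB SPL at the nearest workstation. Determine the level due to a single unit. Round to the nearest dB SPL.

83 dB SPL

10 equal contributions raise the level by 10·log₁₀ 10 = 10.000 dB, so each unit alone gives 93.4 − 10.000.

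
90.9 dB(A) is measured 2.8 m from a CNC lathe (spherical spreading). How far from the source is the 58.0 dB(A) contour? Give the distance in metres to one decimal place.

Point-source spreading drops the level by 20·log₁₀(r₂/r₁); inverting, r₂/r₁ = 10^(ΔL/20).
r₂ = 2.8·10^((90.9−58.0)/20) = 2.8·10^(32.9/20) = 123.64 m.

123.6 m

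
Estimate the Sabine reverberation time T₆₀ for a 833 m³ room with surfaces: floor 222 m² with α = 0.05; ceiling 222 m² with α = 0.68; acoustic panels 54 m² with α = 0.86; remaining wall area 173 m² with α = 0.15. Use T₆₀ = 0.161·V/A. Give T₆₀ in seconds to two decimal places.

A = Σ Sᵢαᵢ = 222·0.05 + 222·0.68 + 54·0.86 + 173·0.15 = 234.45 m².
T₆₀ = 0.161 × 833 / 234.45 = 0.572 s.

0.57 s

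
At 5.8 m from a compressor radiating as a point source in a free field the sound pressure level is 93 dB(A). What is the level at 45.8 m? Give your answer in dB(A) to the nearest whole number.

75 dB(A)

Spherical spreading from a point source gives a 20·log₁₀(r₂/r₁) drop.
L₂ = 93 − 20·log₁₀(45.8/5.8) = 93 − 17.949 = 75.05 dB(A).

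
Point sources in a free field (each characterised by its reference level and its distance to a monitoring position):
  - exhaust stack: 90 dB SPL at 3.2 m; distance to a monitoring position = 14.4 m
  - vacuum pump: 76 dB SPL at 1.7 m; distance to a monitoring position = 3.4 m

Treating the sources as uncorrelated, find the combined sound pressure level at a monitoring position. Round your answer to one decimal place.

Apply inverse-square spreading to bring every level to the receiver, then sum 10^(L/10).
exhaust stack: 90 − 20·log₁₀(14.4/3.2) = 90 − 13.06 = 76.94 dB SPL.
vacuum pump: 76 − 20·log₁₀(3.4/1.7) = 76 − 6.02 = 69.98 dB SPL.
Σ 10^(L/10) = 5.934e+07 → L_total = 10·log₁₀(5.934e+07) = 77.73 dB SPL.

77.7 dB SPL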